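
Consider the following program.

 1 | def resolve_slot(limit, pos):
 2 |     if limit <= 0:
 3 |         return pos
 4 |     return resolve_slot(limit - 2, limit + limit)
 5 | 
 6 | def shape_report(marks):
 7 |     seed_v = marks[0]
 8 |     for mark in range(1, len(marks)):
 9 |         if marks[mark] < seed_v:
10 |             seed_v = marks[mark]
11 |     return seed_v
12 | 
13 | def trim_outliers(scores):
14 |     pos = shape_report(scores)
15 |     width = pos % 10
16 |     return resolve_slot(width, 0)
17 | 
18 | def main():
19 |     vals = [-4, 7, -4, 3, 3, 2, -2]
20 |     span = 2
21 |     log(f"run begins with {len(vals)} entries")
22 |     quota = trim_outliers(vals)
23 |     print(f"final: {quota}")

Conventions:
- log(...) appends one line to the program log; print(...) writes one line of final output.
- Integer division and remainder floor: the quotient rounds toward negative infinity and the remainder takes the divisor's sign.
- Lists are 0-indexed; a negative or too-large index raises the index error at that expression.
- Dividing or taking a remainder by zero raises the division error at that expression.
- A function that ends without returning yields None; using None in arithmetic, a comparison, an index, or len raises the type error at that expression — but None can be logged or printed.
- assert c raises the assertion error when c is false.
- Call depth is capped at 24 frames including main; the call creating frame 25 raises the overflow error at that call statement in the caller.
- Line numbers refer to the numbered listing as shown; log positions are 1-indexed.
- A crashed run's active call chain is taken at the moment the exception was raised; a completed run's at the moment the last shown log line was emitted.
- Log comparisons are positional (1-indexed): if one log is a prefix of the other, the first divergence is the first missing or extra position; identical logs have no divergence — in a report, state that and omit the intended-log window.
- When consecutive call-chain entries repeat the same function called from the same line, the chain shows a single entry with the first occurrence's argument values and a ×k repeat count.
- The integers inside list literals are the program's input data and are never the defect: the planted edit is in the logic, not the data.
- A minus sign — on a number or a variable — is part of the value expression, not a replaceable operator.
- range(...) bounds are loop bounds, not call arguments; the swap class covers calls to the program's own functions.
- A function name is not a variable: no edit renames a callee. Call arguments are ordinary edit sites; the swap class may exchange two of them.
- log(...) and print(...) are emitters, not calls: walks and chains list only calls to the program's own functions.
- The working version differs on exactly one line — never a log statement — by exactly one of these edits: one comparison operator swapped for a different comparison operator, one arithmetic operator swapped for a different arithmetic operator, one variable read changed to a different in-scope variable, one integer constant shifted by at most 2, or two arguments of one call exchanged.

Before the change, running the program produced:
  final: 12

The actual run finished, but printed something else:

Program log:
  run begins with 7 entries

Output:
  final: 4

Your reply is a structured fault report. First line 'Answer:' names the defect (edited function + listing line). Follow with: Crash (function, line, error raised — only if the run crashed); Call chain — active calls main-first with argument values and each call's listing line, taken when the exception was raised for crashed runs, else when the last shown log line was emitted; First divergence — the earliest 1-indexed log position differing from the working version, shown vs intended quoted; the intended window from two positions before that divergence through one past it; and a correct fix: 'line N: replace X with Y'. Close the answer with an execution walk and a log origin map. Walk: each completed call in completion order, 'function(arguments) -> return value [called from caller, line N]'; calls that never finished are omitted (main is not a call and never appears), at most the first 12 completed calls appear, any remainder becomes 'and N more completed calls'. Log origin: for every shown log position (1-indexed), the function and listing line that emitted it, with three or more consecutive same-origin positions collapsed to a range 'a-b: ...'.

Answer: the defect is in resolve_slot at line 4.
The tell: No log line changed; the fault shows up purely in the output.
Call chain: main.
First divergence: none (the log streams are identical).
Execution walk:
  shape_report([-4, 7, -4, 3, 3, 2, -2]) -> -4  [called from trim_outliers, line 14]
  resolve_slot(0, 4) -> 4  [called from resolve_slot, line 4]
  resolve_slot(2, 8) -> 4  [called from resolve_slot, line 4]
  resolve_slot(4, 12) -> 4  [called from resolve_slot, line 4]
  resolve_slot(6, 0) -> 4  [called from trim_outliers, line 16]
  trim_outliers([-4, 7, -4, 3, 3, 2, -2]) -> 4  [called from main, line 22]
Log line origins:
  1: from main, line 21
A correct fix: line 4: replace `limit + limit` with `pos + limit`.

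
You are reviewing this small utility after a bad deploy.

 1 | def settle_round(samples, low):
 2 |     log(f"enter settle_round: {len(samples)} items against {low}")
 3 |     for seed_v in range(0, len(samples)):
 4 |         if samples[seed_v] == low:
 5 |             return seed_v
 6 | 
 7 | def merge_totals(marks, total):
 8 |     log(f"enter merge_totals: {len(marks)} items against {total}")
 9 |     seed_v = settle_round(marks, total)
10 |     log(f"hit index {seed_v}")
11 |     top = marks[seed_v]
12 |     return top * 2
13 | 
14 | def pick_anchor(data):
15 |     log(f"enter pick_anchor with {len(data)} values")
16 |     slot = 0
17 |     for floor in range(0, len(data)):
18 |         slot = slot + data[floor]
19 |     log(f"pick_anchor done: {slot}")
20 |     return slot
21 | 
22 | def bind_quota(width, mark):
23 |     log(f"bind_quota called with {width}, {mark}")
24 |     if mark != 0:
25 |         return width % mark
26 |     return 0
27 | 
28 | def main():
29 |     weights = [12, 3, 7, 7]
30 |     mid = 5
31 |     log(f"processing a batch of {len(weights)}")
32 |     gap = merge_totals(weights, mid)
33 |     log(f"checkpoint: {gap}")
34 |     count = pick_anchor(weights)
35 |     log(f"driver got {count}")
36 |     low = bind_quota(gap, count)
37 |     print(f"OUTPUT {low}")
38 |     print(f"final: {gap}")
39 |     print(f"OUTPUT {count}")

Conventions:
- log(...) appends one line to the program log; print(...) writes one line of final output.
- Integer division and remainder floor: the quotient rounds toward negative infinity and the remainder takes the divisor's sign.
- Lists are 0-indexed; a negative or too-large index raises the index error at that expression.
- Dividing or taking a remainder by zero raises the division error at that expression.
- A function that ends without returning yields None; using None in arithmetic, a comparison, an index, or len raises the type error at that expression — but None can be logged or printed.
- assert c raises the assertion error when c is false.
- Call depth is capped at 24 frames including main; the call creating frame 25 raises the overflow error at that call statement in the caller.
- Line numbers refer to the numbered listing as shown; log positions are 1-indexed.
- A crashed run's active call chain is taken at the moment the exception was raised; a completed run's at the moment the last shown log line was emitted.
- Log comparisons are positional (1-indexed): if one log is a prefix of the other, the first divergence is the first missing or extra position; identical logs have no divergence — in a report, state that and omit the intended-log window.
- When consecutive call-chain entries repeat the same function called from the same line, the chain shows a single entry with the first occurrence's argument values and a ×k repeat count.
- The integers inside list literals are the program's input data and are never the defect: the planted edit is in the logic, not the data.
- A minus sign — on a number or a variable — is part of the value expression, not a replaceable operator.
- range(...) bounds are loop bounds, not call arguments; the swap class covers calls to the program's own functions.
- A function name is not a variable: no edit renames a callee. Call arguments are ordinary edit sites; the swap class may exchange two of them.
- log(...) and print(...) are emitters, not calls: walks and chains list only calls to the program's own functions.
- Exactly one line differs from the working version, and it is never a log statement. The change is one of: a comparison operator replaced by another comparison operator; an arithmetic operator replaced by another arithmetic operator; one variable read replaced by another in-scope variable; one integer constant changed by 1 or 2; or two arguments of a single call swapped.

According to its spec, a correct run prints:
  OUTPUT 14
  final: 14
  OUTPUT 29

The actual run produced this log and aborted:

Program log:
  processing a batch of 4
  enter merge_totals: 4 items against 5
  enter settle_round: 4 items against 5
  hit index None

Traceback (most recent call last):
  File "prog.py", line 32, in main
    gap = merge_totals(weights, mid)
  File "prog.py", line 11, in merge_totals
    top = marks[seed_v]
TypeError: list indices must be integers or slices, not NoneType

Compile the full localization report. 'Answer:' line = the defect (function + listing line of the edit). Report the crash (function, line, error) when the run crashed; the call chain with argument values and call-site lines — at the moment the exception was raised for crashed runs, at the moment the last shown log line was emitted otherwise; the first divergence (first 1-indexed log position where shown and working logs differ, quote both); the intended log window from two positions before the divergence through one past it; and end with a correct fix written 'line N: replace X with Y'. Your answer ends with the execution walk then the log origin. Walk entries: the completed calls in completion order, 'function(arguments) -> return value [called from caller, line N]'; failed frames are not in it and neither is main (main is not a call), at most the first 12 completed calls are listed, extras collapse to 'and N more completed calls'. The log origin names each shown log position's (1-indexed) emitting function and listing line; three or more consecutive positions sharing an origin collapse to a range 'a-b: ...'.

Answer: the defect is in main at line 30.
The tell: Everything matches until log position 2, which reads 'enter merge_totals: 4 items against 5' in place of 'enter merge_totals: 4 items against 7'.
Crash: merge_totals, line 11, TypeError.
Call chain: main -> merge_totals([12, 3, 7, 7], 5) (called at line 32).
First divergence: at position 2 the run shows 'enter merge_totals: 4 items against 5' where the working version logs 'enter merge_totals: 4 items against 7'.
Intended log window:
  1: processing a batch of 4
  2: enter merge_totals: 4 items against 7
  3: enter settle_round: 4 items against 7
Execution walk:
  settle_round([12, 3, 7, 7], 5) -> None  [called from merge_totals, line 9]
Log line origins:
  1: logged in main at line 31
  2: logged in merge_totals at line 8
  3: logged in settle_round at line 2
  4: logged in merge_totals at line 10
A correct fix: line 30: replace `5` with `7`.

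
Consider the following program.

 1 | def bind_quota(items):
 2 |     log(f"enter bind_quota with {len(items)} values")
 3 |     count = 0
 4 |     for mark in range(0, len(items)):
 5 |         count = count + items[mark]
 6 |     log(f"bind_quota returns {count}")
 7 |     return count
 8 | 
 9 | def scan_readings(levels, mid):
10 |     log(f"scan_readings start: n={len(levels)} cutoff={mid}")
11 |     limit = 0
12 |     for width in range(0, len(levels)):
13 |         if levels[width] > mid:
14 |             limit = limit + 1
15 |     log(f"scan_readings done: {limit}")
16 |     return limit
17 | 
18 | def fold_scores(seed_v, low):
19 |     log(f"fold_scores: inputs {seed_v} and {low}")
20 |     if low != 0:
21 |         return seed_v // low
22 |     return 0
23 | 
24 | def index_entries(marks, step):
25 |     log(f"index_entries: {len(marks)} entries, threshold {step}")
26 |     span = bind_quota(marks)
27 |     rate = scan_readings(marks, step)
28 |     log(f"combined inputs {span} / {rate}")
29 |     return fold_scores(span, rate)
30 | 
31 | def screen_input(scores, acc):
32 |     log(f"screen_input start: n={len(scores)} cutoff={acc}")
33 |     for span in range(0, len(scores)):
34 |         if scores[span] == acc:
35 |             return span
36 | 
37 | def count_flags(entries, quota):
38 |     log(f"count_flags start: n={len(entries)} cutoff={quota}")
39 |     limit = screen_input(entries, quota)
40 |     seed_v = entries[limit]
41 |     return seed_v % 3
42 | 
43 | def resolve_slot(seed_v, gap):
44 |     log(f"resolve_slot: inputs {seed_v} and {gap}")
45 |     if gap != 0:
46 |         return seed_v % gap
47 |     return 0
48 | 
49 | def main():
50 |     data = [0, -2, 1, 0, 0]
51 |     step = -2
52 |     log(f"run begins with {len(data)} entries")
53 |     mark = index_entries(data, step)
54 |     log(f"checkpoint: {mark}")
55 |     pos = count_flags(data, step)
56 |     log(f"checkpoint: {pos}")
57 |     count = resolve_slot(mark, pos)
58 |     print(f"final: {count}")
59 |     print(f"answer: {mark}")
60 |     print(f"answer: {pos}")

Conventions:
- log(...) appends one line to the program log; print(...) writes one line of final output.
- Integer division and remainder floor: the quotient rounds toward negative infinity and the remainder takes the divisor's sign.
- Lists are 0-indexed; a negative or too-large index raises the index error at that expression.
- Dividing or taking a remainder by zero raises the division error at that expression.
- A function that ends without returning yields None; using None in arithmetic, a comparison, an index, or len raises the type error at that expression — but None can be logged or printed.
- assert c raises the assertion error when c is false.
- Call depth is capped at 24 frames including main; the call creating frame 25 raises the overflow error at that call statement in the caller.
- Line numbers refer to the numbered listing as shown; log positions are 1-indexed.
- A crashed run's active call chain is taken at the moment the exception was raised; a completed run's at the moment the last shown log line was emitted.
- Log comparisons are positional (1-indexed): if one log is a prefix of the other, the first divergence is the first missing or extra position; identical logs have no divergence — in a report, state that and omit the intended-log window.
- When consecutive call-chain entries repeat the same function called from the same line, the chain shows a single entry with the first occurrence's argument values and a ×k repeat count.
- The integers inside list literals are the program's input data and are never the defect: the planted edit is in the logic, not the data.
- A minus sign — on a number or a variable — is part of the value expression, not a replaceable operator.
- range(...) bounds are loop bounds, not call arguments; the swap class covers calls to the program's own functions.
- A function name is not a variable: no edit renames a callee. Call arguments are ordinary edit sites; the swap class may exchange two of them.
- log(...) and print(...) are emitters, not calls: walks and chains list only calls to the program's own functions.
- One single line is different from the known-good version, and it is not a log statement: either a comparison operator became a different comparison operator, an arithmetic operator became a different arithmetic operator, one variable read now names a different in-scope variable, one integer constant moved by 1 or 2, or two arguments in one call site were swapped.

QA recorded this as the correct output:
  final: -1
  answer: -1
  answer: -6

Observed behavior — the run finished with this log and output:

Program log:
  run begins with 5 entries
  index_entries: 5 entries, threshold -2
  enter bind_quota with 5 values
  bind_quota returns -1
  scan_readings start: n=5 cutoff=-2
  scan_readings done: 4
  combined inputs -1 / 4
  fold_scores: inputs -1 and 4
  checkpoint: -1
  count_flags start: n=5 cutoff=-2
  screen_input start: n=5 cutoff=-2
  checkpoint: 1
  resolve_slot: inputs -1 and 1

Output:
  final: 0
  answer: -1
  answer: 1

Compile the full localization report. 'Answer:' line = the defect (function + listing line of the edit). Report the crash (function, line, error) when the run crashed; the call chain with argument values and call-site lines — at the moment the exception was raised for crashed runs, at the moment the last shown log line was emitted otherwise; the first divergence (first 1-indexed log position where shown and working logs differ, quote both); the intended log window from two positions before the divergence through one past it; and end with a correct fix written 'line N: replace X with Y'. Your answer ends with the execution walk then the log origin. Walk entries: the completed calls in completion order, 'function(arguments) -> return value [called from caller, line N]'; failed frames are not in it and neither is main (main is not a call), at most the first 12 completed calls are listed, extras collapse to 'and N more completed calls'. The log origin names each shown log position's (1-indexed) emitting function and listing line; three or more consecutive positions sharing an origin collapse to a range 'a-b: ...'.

Answer: the defect is in count_flags at line 41.
Key fact: Log line 12 is where behavior first shows: 'checkpoint: 1' appears instead of 'checkpoint: -6'.
Call chain: main -> resolve_slot(-1, 1) (called at line 57).
First divergence: position 12 — shown 'checkpoint: 1', intended 'checkpoint: -6'.
Intended log window:
  10: count_flags start: n=5 cutoff=-2
  11: screen_input start: n=5 cutoff=-2
  12: checkpoint: -6
  13: resolve_slot: inputs -1 and -6
Execution walk:
  bind_quota([0, -2, 1, 0, 0]) -> -1  [called from index_entries, line 26]
  scan_readings([0, -2, 1, 0, 0], -2) -> 4  [called from index_entries, line 27]
  fold_scores(-1, 4) -> -1  [called from index_entries, line 29]
  index_entries([0, -2, 1, 0, 0], -2) -> -1  [called from main, line 53]
  screen_input([0, -2, 1, 0, 0], -2) -> 1  [called from count_flags, line 39]
  count_flags([0, -2, 1, 0, 0], -2) -> 1  [called from main, line 55]
  resolve_slot(-1, 1) -> 0  [called from main, line 57]
Log origins:
  1: logged in main at line 52
  2: logged in index_entries at line 25
  3: logged in bind_quota at line 2
  4: logged in bind_quota at line 6
  5: logged in scan_readings at line 10
  6: logged in scan_readings at line 15
  7: logged in index_entries at line 28
  8: logged in fold_scores at line 19
  9: logged in main at line 54
  10: logged in count_flags at line 38
  11: logged in screen_input at line 32
  12: logged in main at line 56
  13: logged in resolve_slot at line 44
A correct fix: line 41: replace `%` with `*`.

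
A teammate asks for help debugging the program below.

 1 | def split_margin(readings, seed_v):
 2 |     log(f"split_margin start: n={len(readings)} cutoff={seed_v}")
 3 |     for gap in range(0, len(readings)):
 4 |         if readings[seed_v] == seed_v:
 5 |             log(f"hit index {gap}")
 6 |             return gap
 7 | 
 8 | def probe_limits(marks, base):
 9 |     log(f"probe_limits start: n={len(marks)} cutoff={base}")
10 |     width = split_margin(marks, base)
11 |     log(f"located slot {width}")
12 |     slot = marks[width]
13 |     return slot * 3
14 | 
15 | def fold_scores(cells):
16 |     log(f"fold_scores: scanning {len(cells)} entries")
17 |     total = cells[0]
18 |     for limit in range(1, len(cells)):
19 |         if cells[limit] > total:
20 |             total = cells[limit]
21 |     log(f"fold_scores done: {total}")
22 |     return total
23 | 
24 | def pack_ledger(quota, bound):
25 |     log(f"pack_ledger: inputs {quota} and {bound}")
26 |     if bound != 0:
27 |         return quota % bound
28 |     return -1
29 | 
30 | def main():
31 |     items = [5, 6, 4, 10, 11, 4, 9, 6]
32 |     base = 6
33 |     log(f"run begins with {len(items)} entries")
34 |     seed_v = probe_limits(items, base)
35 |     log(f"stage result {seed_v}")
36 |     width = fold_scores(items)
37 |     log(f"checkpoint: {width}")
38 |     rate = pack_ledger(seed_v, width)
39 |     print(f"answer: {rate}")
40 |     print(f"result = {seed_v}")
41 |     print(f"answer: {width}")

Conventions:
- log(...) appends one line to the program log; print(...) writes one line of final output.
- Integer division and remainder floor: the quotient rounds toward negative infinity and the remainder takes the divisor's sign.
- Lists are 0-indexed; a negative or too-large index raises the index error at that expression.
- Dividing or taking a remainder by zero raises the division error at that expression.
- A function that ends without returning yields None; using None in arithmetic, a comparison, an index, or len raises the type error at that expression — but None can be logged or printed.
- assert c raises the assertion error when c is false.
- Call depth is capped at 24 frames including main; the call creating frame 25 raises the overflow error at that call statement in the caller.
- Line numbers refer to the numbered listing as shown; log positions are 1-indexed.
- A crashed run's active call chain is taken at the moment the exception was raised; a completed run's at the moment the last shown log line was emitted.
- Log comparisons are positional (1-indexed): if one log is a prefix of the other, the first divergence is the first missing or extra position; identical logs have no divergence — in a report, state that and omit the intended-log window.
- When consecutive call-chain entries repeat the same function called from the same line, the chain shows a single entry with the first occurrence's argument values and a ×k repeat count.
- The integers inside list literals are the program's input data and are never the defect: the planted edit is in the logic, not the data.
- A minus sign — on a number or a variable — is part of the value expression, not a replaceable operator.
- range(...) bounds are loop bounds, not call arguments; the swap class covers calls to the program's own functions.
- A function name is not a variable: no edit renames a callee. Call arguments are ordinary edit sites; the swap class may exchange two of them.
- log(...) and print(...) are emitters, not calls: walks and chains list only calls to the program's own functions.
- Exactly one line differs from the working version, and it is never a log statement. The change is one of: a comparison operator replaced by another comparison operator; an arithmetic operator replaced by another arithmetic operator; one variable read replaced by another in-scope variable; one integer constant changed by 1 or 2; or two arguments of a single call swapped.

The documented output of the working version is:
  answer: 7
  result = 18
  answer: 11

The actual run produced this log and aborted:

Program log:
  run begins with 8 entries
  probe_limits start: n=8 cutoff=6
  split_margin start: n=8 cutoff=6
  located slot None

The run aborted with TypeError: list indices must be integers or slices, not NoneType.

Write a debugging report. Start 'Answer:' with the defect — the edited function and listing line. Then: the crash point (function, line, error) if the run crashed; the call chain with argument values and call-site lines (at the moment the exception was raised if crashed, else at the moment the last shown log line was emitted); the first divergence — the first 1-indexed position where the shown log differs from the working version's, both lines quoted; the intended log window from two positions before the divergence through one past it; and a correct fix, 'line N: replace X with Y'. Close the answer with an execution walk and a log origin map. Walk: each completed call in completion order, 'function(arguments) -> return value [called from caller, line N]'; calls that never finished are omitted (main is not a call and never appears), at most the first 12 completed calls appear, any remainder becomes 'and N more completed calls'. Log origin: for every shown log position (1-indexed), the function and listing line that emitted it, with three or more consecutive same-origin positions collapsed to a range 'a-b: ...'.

Answer: the defect is in split_margin at line 4.
The tell: The log first diverges at position 4: the faulty run prints 'located slot None' where the working version prints 'hit index 1'.
Crash: probe_limits, line 12, TypeError.
Call chain: main -> probe_limits([5, 6, 4, 10, 11, 4, 9, 6], 6) (called at line 34).
First divergence: position 4 — the shown line 'located slot None' should read 'hit index 1'.
Intended log window:
  2: probe_limits start: n=8 cutoff=6
  3: split_margin start: n=8 cutoff=6
  4: hit index 1
  5: located slot 1
Execution walk:
  split_margin([5, 6, 4, 10, 11, 4, 9, 6], 6) -> None  [called from probe_limits, line 10]
Log line origins:
  1: emitted by main (line 33)
  2: emitted by probe_limits (line 9)
  3: emitted by split_margin (line 2)
  4: emitted by probe_limits (line 11)
A correct fix: line 4: replace `readings[seed_v]` with `readings[gap]`.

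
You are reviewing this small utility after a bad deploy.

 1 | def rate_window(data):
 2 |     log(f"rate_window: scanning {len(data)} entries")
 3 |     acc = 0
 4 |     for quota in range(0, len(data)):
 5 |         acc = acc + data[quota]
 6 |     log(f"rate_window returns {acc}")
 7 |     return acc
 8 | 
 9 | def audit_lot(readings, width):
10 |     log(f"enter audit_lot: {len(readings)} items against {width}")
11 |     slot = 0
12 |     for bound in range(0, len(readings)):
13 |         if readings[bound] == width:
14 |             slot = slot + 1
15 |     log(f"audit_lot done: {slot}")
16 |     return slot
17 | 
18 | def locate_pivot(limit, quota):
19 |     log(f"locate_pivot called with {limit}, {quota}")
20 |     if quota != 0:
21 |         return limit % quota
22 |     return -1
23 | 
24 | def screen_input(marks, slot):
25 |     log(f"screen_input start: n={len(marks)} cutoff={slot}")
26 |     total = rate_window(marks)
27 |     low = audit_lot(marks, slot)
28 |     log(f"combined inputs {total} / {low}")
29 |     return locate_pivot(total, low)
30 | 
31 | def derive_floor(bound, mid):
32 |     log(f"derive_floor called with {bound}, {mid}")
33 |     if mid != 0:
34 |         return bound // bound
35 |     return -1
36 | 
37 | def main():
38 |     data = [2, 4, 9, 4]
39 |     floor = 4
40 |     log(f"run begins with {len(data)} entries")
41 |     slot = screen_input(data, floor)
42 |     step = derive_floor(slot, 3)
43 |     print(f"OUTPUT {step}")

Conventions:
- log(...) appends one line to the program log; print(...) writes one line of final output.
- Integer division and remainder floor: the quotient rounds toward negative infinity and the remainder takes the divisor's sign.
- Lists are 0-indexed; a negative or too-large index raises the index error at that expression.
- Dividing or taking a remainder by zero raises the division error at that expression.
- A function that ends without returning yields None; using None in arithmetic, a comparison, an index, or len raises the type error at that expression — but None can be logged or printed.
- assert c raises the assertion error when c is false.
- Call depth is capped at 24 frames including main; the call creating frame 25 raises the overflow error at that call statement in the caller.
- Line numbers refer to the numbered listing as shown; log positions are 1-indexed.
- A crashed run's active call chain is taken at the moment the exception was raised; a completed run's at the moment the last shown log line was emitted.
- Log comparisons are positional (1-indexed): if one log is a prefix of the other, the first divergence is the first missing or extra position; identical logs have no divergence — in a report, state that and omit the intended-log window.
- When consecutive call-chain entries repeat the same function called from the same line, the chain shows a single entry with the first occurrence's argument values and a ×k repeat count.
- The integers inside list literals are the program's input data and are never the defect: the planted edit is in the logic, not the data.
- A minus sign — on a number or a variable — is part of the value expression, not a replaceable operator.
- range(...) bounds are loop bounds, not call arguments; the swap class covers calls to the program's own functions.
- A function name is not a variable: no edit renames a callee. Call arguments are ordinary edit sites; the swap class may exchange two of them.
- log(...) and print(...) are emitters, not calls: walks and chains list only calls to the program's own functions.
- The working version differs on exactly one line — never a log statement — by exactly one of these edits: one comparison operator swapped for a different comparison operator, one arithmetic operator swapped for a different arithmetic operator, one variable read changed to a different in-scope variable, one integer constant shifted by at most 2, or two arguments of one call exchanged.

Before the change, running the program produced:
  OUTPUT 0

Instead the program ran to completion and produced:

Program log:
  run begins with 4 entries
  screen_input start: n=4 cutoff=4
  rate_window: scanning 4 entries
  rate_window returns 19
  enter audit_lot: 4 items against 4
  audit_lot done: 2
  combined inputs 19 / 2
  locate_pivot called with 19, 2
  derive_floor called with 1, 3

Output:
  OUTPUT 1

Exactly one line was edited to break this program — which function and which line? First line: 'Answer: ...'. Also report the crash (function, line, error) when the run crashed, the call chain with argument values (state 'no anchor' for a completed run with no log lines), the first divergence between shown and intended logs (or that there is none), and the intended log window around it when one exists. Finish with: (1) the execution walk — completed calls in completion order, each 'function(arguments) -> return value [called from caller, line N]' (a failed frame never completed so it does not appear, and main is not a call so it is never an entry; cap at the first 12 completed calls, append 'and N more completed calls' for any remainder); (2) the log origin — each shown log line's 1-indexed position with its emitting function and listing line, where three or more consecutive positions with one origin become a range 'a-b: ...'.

Answer: the defect is in derive_floor at line 34.
Core observation: No log line changed; the fault shows up purely in the output.
Call chain: main -> derive_floor(1, 3) (called at line 42).
First divergence: there is none — every log position agrees.
Execution walk:
  rate_window([2, 4, 9, 4]) -> 19  [called from screen_input, line 26]
  audit_lot([2, 4, 9, 4], 4) -> 2  [called from screen_input, line 27]
  locate_pivot(19, 2) -> 1  [called from screen_input, line 29]
  screen_input([2, 4, 9, 4], 4) -> 1  [called from main, line 41]
  derive_floor(1, 3) -> 1  [called from main, line 42]
Log line origins:
  1: from main, line 40
  2: from screen_input, line 25
  3: from rate_window, line 2
  4: from rate_window, line 6
  5: from audit_lot, line 10
  6: from audit_lot, line 15
  7: from screen_input, line 28
  8: from locate_pivot, line 19
  9: from derive_floor, line 32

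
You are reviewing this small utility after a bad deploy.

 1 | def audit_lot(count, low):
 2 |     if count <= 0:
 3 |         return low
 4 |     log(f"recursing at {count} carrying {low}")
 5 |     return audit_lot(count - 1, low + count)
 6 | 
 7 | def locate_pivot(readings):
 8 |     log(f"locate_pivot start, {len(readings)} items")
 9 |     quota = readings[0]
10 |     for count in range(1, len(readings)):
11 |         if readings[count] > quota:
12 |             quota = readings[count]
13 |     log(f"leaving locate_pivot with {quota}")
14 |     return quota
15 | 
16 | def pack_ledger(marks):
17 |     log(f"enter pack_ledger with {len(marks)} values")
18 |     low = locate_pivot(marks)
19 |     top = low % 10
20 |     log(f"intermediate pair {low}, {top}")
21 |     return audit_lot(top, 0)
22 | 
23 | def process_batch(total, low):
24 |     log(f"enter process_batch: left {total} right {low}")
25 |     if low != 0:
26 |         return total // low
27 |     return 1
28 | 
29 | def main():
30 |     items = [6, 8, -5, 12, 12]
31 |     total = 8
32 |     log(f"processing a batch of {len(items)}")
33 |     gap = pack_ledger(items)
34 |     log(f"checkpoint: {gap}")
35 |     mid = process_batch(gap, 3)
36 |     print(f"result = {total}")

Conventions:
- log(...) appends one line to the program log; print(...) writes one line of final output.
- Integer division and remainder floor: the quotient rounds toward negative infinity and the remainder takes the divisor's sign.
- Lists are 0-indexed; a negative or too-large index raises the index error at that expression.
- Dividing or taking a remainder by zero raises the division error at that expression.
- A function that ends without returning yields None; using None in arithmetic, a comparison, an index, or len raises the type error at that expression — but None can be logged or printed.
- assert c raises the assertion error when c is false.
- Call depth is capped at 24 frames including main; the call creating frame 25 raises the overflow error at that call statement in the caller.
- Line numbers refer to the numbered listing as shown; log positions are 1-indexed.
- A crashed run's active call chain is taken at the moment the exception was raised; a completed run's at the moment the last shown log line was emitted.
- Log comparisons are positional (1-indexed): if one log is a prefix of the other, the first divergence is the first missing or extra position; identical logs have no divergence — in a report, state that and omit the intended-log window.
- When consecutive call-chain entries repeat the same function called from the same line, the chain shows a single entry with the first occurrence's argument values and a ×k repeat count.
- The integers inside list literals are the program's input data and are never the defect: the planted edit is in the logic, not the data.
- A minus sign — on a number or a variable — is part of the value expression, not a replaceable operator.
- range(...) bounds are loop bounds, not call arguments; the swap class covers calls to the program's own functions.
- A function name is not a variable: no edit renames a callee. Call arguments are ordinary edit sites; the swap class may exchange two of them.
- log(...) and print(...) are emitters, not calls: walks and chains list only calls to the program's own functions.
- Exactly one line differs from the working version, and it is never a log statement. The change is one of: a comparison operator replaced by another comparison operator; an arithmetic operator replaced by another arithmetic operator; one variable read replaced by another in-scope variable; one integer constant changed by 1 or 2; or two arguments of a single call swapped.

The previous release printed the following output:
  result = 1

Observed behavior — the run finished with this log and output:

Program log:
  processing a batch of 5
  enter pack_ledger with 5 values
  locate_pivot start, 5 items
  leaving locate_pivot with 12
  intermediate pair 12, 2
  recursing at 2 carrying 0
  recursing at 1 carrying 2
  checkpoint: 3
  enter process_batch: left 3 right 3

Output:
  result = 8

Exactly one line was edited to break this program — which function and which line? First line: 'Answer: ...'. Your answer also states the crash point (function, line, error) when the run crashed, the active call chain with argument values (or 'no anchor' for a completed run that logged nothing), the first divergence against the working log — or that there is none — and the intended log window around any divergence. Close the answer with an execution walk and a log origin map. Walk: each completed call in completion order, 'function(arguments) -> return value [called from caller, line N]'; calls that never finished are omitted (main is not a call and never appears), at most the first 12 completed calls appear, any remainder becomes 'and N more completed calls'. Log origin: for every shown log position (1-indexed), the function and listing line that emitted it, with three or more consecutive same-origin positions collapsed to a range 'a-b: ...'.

Answer: the defect is in main at line 36.
Key observation: No log line changed; the fault shows up purely in the output.
Call chain: main -> process_batch(3, 3) (called at line 35).
First divergence: none; the two logs match at every position.
Execution walk:
  locate_pivot([6, 8, -5, 12, 12]) -> 12  [called from pack_ledger, line 18]
  audit_lot(0, 3) -> 3  [called from audit_lot, line 5]
  audit_lot(1, 2) -> 3  [called from audit_lot, line 5]
  audit_lot(2, 0) -> 3  [called from pack_ledger, line 21]
  pack_ledger([6, 8, -5, 12, 12]) -> 3  [called from main, line 33]
  process_batch(3, 3) -> 1  [called from main, line 35]
Log origins:
  1 — main, line 32
  2 — pack_ledger, line 17
  3 — locate_pivot, line 8
  4 — locate_pivot, line 13
  5 — pack_ledger, line 20
  6 — audit_lot, line 4
  7 — audit_lot, line 4
  8 — main, line 34
  9 — process_batch, line 24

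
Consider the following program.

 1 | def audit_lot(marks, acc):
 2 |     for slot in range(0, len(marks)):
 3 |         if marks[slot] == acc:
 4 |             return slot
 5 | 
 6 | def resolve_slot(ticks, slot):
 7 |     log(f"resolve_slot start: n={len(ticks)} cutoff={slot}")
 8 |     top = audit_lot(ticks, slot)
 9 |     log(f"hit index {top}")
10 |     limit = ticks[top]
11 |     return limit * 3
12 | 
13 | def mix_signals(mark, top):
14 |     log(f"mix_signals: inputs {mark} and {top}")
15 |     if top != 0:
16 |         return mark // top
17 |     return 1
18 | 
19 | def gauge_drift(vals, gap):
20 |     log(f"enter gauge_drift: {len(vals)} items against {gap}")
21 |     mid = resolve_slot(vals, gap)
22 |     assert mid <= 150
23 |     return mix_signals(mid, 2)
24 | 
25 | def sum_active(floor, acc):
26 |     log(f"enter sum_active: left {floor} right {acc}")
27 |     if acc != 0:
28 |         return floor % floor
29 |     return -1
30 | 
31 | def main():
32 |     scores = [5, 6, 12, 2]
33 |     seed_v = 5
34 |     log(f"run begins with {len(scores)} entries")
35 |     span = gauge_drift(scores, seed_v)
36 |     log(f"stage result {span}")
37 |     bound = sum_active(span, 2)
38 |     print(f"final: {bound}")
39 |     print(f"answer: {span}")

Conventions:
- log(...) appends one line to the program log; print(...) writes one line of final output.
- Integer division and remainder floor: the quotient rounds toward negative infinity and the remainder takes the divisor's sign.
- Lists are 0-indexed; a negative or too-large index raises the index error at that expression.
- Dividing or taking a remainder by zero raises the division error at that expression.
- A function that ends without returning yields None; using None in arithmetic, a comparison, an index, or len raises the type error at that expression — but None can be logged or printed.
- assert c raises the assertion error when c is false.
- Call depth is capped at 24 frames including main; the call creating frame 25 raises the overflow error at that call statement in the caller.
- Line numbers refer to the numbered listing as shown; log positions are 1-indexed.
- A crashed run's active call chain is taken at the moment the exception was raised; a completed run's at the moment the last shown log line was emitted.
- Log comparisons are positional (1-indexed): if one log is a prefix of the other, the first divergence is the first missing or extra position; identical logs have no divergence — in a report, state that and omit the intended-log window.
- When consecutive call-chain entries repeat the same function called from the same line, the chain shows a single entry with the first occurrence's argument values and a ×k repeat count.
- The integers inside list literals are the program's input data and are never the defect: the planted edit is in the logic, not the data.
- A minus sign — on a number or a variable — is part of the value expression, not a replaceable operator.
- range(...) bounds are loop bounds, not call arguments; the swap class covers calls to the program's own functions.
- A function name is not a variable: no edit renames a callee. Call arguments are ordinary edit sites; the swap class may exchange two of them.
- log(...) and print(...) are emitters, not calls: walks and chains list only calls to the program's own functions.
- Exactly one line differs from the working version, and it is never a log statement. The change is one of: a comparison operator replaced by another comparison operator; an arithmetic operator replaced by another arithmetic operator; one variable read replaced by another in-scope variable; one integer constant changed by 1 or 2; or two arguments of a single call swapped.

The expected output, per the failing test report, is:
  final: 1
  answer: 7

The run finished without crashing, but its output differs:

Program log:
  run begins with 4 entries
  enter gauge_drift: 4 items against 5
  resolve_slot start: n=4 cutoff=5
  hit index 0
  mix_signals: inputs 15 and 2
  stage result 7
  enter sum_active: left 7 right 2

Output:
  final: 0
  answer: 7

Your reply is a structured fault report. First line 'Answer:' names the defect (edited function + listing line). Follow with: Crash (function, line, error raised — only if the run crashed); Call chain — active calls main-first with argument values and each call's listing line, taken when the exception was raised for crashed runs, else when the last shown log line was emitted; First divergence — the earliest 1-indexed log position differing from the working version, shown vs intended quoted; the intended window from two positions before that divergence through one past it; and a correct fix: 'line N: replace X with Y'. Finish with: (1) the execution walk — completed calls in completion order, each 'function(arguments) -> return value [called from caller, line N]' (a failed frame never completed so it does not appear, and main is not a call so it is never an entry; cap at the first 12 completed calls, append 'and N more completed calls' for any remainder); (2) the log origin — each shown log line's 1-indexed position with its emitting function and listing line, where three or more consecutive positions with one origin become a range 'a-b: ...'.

Answer: the defect is in sum_active at line 28.
Key observation: Log streams are identical — the defect surfaces only in the printed output.
Call chain: main -> sum_active(7, 2) (called at line 37).
First divergence: none; the two logs match at every position.
Execution walk:
  audit_lot([5, 6, 12, 2], 5) -> 0  [called from resolve_slot, line 8]
  resolve_slot([5, 6, 12, 2], 5) -> 15  [called from gauge_drift, line 21]
  mix_signals(15, 2) -> 7  [called from gauge_drift, line 23]
  gauge_drift([5, 6, 12, 2], 5) -> 7  [called from main, line 35]
  sum_active(7, 2) -> 0  [called from main, line 37]
Log origins:
  1 — main, line 34
  2 — gauge_drift, line 20
  3 — resolve_slot, line 7
  4 — resolve_slot, line 9
  5 — mix_signals, line 14
  6 — main, line 36
  7 — sum_active, line 26
A correct fix: line 28: replace `floor % floor` with `floor % acc`.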